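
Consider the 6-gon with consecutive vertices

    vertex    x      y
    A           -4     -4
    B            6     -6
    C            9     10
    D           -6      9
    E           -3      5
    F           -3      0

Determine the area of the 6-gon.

163.5

Σ = (48) + (114) + (141) + (-3) + (15) + (12) = 327
Area = |Σ|/2 = 163.5.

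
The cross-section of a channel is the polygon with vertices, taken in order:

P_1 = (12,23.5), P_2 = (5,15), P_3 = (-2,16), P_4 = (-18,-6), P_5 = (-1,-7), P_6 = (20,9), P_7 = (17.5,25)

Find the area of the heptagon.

588.625

Apply the shoelace (surveyor's) formula: 2A = Σ (x_i·y_{i+1} − x_{i+1}·y_i), indices taken mod 7.
Σ = (62.5) + (110) + (300) + (120) + (131) + (342.5) + (111.25) = 1177.25
Area = |Σ|/2 = 588.625.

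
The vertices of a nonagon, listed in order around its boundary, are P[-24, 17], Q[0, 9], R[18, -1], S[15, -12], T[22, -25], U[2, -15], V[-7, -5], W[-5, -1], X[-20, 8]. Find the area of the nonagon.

655.5

Apply Gauss's area formula: 2A = Σ (x_i·y_{i+1} − x_{i+1}·y_i), indices taken mod 9.
Cross-terms: -216, -162, -201, -111, -280, -115, -18, -60, -148  ⇒  Σ = -1311
Area = |Σ|/2 = 655.5.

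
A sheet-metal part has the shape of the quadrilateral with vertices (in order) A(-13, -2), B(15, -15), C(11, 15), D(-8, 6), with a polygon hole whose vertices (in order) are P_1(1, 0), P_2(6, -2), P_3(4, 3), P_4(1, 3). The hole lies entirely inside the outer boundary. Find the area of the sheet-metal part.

432.5

Outer boundary:
Apply Gauss's area formula: 2A = Σ (x_i·y_{i+1} − x_{i+1}·y_i), indices taken mod 4.
Cross-terms: 225, 390, 186, 94  ⇒  Σ = 895
Area = |Σ|/2 = 447.5.
Hole:
Apply the surveyor's formula: 2A = Σ (x_i·y_{i+1} − x_{i+1}·y_i), indices taken mod 4.
Cross-terms: -2, 26, 9, -3  ⇒  Σ = 30
Area = |Σ|/2 = 15.
Net area = 447.5 − 15 = 432.5.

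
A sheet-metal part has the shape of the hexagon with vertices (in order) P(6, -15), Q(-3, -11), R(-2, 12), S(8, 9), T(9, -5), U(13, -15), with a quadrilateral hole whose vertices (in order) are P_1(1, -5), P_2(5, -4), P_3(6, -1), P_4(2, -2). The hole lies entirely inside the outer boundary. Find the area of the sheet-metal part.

Outer boundary:
Apply the shoelace formula: 2A = Σ (x_i·y_{i+1} − x_{i+1}·y_i), indices taken mod 6.
Σ = (-111) + (-58) + (-114) + (-121) + (-70) + (-105) = -579
Area = |Σ|/2 = 289.5.
Hole:
Cross-terms: 21, 19, -10, -8  ⇒  Σ = 22
Area = |Σ|/2 = 11.
Net area = 289.5 − 11 = 278.5.

278.5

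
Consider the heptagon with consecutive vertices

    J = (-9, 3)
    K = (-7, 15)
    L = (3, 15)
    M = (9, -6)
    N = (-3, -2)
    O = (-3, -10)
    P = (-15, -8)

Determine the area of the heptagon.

336

Σ = (-114) + (-150) + (-153) + (-36) + (24) + (-126) + (-117) = -672
Area = |Σ|/2 = 336.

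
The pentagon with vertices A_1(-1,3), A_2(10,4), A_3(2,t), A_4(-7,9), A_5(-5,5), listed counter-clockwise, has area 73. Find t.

The doubled signed area Σ (x_i y_{i+1} − x_{i+1} y_i) is linear in t.
With t=0 it equals -24; the coefficient of t is 17 (from the two edges through A_3).
So 17·t + -24 = 2·73 = 146 ⇒ t = 10.

10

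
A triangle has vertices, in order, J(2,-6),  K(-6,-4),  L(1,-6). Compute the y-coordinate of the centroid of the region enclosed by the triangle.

Apply the shoelace (surveyor's) formula. First the cross-terms c_i = x_i·y_{i+1} − x_{i+1}·y_i:
  -44, 40, 6  ⇒  2A = 2, A = 1.
Then Σ (y_i + y_{i+1})·c_i = -32, so ȳ = -32 / (6·1) = -16/3.

-16/3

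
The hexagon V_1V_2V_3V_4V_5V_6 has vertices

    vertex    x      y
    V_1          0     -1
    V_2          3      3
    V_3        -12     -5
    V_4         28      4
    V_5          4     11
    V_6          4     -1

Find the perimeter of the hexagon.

104

|V_1V_2| = √((3)² + (4)²) = √25 = 5
|V_2V_3| = √((-15)² + (-8)²) = √289 = 17
|V_3V_4| = √((40)² + (9)²) = √1681 = 41
|V_4V_5| = √((-24)² + (7)²) = √625 = 25
|V_5V_6| = √((0)² + (-12)²) = √144 = 12
|V_6V_1| = √((-4)² + (0)²) = √16 = 4
Perimeter = 5 + 17 + 41 + 25 + 12 + 4 = 104.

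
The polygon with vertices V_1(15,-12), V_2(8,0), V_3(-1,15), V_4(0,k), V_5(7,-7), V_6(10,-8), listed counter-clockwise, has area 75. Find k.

10

The doubled signed area Σ (x_i y_{i+1} − x_{i+1} y_i) is linear in k.
With k=0 it equals 230; the coefficient of k is -8 (from the two edges through V_4).
So -8·k + 230 = 2·75 = 150 ⇒ k = 10.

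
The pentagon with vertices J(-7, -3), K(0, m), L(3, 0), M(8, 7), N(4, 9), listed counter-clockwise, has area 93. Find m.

-7

Write out the shoelace sum; only the two edges meeting at K involve m:
2·Area = [((-7)·m − 0·(-3)) + (0·0 − 3·m)] + 116
       = -10·m + 116 = 186
⇒ m = -7.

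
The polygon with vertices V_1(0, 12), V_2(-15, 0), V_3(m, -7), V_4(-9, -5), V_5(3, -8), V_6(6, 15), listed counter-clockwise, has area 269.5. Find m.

-13

The doubled signed area Σ (x_i y_{i+1} − x_{i+1} y_i) is linear in m.
With m=0 it equals 474; the coefficient of m is -5 (from the two edges through V_3).
So -5·m + 474 = 2·269.5 = 539 ⇒ m = -13.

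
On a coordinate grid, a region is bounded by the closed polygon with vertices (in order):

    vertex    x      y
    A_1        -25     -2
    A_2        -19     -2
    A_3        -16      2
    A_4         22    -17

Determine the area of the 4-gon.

Apply Gauss's area formula: 2A = Σ (x_i·y_{i+1} − x_{i+1}·y_i), indices taken mod 4.
Σ = (12) + (-70) + (228) + (-469) = -299
Area = |Σ|/2 = 149.5.

149.5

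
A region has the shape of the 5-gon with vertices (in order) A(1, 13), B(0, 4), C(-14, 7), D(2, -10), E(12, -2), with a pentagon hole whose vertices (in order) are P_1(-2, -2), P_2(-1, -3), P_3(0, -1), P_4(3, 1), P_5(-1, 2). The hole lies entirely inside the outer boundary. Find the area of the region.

219.5

Outer boundary:
Apply the shoelace (surveyor's) formula: 2A = Σ (x_i·y_{i+1} − x_{i+1}·y_i), indices taken mod 5.
Σ = (4) + (56) + (126) + (116) + (158) = 460
Area = |Σ|/2 = 230.
Hole:
Apply the shoelace formula: 2A = Σ (x_i·y_{i+1} − x_{i+1}·y_i), indices taken mod 5.
P_1→P_2: (-2)(-3) − (-1)(-2) = 4
P_2→P_3: (-1)(-1) − (0)(-3) = 1
P_3→P_4: (0)(1) − (3)(-1) = 3
P_4→P_5: (3)(2) − (-1)(1) = 7
P_5→P_1: (-1)(-2) − (-2)(2) = 6
Σ = 21
Area = |Σ|/2 = 10.5.
Net area = 230 − 10.5 = 219.5.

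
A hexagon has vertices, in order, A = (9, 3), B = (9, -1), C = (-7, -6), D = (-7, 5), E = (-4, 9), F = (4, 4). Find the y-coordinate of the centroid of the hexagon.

Apply the shoelace formula. First the cross-terms c_i = x_i·y_{i+1} − x_{i+1}·y_i:
  -36, -61, -77, -43, -52, -24  ⇒  2A = -293, A = -146.5.
Then Σ (y_i + y_{i+1})·c_i = -1014, so ȳ = -1014 / (6·(-146.5)) = 338/293.

338/293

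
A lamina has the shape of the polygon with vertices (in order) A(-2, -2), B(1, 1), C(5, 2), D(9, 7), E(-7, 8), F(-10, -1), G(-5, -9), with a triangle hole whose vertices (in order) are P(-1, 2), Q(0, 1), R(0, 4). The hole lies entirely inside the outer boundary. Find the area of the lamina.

Outer boundary:
Σ = (0) + (-3) + (17) + (121) + (87) + (85) + (-8) = 299
Area = |Σ|/2 = 149.5.
Hole:
P→Q: (-1)(1) − (0)(2) = -1
Q→R: (0)(4) − (0)(1) = 0
R→P: (0)(2) − (-1)(4) = 4
Σ = 3
Area = |Σ|/2 = 1.5.
Net area = 149.5 − 1.5 = 148.

148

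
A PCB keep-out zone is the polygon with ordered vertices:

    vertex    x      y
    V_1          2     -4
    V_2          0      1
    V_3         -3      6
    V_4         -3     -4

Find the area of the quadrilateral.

27.5

Σ = (2) + (3) + (30) + (20) = 55
Area = |Σ|/2 = 27.5.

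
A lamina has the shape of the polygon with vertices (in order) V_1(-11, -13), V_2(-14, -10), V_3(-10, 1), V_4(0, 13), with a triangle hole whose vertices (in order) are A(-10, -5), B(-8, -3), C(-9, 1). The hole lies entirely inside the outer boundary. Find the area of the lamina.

Outer boundary:
Cross-terms: -72, -114, -130, 143  ⇒  Σ = -173
Area = |Σ|/2 = 86.5.
Hole:
Apply the surveyor's formula: 2A = Σ (x_i·y_{i+1} − x_{i+1}·y_i), indices taken mod 3.
Σ = (-10) + (-35) + (55) = 10
Area = |Σ|/2 = 5.
Net area = 86.5 − 5 = 81.5.

81.5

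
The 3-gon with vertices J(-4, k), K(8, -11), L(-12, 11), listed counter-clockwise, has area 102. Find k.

The doubled signed area Σ (x_i y_{i+1} − x_{i+1} y_i) is linear in k.
With k=0 it equals 44; the coefficient of k is -20 (from the two edges through J).
So -20·k + 44 = 2·102 = 204 ⇒ k = -8.

-8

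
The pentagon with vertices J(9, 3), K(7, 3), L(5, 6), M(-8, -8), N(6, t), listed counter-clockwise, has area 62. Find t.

-1

The doubled signed area Σ (x_i y_{i+1} − x_{i+1} y_i) is linear in t.
With t=0 it equals 107; the coefficient of t is -17 (from the two edges through N).
So -17·t + 107 = 2·62 = 124 ⇒ t = -1.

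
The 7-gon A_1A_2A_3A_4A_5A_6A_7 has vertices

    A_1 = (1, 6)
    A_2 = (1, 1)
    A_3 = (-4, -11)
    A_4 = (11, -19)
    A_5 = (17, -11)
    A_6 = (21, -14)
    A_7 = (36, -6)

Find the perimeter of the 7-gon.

104

|A_1A_2| = √((0)² + (-5)²) = √25 = 5
|A_2A_3| = √((-5)² + (-12)²) = √169 = 13
|A_3A_4| = √((15)² + (-8)²) = √289 = 17
|A_4A_5| = √((6)² + (8)²) = √100 = 10
|A_5A_6| = √((4)² + (-3)²) = √25 = 5
|A_6A_7| = √((15)² + (8)²) = √289 = 17
|A_7A_1| = √((-35)² + (12)²) = √1369 = 37
Perimeter = 5 + 13 + 17 + 10 + 5 + 17 + 37 = 104.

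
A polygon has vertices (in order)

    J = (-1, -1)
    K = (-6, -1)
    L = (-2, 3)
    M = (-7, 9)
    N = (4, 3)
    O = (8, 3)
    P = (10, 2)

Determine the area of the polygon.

Σ = (-5) + (-20) + (3) + (-57) + (-12) + (-14) + (-8) = -113
Area = |Σ|/2 = 56.5.

56.5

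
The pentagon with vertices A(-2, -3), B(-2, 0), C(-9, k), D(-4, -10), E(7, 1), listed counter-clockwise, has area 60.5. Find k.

The doubled signed area Σ (x_i y_{i+1} − x_{i+1} y_i) is linear in k.
With k=0 it equals 131; the coefficient of k is 2 (from the two edges through C).
So 2·k + 131 = 2·60.5 = 121 ⇒ k = -5.

-5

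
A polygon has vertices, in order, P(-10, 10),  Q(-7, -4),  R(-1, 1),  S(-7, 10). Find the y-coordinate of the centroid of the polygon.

Apply the shoelace formula. First the cross-terms c_i = x_i·y_{i+1} − x_{i+1}·y_i:
  110, -11, -3, 30  ⇒  2A = 126, A = 63.
Then Σ (y_i + y_{i+1})·c_i = 1260, so ȳ = 1260 / (6·63) = 10/3.

10/3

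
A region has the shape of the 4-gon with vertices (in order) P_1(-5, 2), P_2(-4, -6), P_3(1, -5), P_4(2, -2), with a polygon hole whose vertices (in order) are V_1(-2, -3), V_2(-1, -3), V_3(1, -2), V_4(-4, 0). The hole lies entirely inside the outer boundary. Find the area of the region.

Outer boundary:
Σ = (38) + (26) + (8) + (-6) = 66
Area = |Σ|/2 = 33.
Hole:
V_1→V_2: (-2)(-3) − (-1)(-3) = 3
V_2→V_3: (-1)(-2) − (1)(-3) = 5
V_3→V_4: (1)(0) − (-4)(-2) = -8
V_4→V_1: (-4)(-3) − (-2)(0) = 12
Σ = 12
Area = |Σ|/2 = 6.
Net area = 33 − 6 = 27.

27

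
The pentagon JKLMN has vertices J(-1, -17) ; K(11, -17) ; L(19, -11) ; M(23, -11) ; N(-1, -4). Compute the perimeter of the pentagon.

64

|JK| = √((12)² + (0)²) = √144 = 12
|KL| = √((8)² + (6)²) = √100 = 10
|LM| = √((4)² + (0)²) = √16 = 4
|MN| = √((-24)² + (7)²) = √625 = 25
|NJ| = √((0)² + (-13)²) = √169 = 13
Perimeter = 12 + 10 + 4 + 25 + 13 = 64.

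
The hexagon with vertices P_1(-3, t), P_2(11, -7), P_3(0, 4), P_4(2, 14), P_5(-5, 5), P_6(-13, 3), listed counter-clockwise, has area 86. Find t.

1

The doubled signed area Σ (x_i y_{i+1} − x_{i+1} y_i) is linear in t.
With t=0 it equals 196; the coefficient of t is -24 (from the two edges through P_1).
So -24·t + 196 = 2·86 = 172 ⇒ t = 1.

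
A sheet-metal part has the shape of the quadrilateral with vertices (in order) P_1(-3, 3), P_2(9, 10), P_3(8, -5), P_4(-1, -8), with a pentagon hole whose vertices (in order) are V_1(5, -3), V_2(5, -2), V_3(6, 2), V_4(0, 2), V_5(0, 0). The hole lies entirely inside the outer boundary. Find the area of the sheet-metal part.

Outer boundary:
Apply the shoelace (surveyor's) formula: 2A = Σ (x_i·y_{i+1} − x_{i+1}·y_i), indices taken mod 4.
Σ = (-57) + (-125) + (-69) + (-27) = -278
Area = |Σ|/2 = 139.
Hole:
Apply Gauss's area formula: 2A = Σ (x_i·y_{i+1} − x_{i+1}·y_i), indices taken mod 5.
V_1→V_2: (5)(-2) − (5)(-3) = 5
V_2→V_3: (5)(2) − (6)(-2) = 22
V_3→V_4: (6)(2) − (0)(2) = 12
V_4→V_5: (0)(0) − (0)(2) = 0
V_5→V_1: (0)(-3) − (5)(0) = 0
Σ = 39
Area = |Σ|/2 = 19.5.
Net area = 139 − 19.5 = 119.5.

119.5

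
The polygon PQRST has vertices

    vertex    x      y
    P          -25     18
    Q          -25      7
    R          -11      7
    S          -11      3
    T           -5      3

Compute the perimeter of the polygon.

60

|PQ| = √((0)² + (-11)²) = √121 = 11
|QR| = √((14)² + (0)²) = √196 = 14
|RS| = √((0)² + (-4)²) = √16 = 4
|ST| = √((6)² + (0)²) = √36 = 6
|TP| = √((-20)² + (15)²) = √625 = 25
Perimeter = 11 + 14 + 4 + 6 + 25 = 60.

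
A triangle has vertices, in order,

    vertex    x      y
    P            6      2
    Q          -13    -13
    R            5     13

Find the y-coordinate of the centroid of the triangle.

Apply the shoelace formula. First the cross-terms c_i = x_i·y_{i+1} − x_{i+1}·y_i:
  -52, -104, -68  ⇒  2A = -224, A = -112.
Then Σ (y_i + y_{i+1})·c_i = -448, so ȳ = -448 / (6·(-112)) = 2/3.

2/3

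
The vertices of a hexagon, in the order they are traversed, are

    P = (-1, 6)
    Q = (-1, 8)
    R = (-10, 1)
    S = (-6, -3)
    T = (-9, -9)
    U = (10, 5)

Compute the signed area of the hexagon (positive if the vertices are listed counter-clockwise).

Σ = (-2) + (79) + (36) + (27) + (45) + (65) = 250
Signed area = Σ/2 = 125 (positive ⇒ counter-clockwise traversal).

125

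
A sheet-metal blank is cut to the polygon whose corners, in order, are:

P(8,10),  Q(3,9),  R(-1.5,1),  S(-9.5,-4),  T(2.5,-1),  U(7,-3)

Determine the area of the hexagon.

93.5

Apply the shoelace formula: 2A = Σ (x_i·y_{i+1} − x_{i+1}·y_i), indices taken mod 6.
Σ = (42) + (16.5) + (15.5) + (19.5) + (-0.5) + (94) = 187
Area = |Σ|/2 = 93.5.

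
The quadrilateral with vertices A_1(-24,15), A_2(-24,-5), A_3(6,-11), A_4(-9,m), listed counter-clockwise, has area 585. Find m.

Write out the shoelace sum; only the two edges meeting at A_4 involve m:
2·Area = [(6·m − (-9)·(-11)) + ((-9)·15 − (-24)·m)] + 774
       = 30·m + 540 = 1170
⇒ m = 21.

21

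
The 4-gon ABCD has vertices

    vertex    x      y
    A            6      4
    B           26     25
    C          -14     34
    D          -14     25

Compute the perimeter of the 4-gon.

108

|AB| = √((20)² + (21)²) = √841 = 29
|BC| = √((-40)² + (9)²) = √1681 = 41
|CD| = √((0)² + (-9)²) = √81 = 9
|DA| = √((20)² + (-21)²) = √841 = 29
Perimeter = 29 + 41 + 9 + 29 = 108.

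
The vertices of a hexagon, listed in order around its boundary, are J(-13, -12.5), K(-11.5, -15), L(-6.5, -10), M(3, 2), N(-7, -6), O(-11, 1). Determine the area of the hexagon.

79.625

Apply the surveyor's formula: 2A = Σ (x_i·y_{i+1} − x_{i+1}·y_i), indices taken mod 6.
Cross-terms: 51.25, 17.5, 17, -4, -73, 150.5  ⇒  Σ = 159.25
Area = |Σ|/2 = 79.625.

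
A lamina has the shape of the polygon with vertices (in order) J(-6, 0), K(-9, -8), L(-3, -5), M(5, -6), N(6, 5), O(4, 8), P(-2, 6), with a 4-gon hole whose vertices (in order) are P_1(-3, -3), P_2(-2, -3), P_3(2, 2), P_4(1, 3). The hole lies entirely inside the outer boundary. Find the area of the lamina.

131

Outer boundary:
Apply the surveyor's formula: 2A = Σ (x_i·y_{i+1} − x_{i+1}·y_i), indices taken mod 7.
Cross-terms: 48, 21, 43, 61, 28, 40, 36  ⇒  Σ = 277
Area = |Σ|/2 = 138.5.
Hole:
Apply Gauss's area formula: 2A = Σ (x_i·y_{i+1} − x_{i+1}·y_i), indices taken mod 4.
Σ = (3) + (2) + (4) + (6) = 15
Area = |Σ|/2 = 7.5.
Net area = 138.5 − 7.5 = 131.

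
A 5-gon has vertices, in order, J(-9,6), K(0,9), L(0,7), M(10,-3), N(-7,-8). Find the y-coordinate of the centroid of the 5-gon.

Apply the shoelace (surveyor's) formula. First the cross-terms c_i = x_i·y_{i+1} − x_{i+1}·y_i:
  -81, 0, -70, -101, -114  ⇒  2A = -366, A = -183.
Then Σ (y_i + y_{i+1})·c_i = -156, so ȳ = -156 / (6·(-183)) = 26/183.

26/183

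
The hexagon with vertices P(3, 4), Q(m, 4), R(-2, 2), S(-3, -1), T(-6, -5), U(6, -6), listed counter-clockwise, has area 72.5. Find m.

The doubled signed area Σ (x_i y_{i+1} − x_{i+1} y_i) is linear in m.
With m=0 it equals 145; the coefficient of m is -2 (from the two edges through Q).
So -2·m + 145 = 2·72.5 = 145 ⇒ m = 0.

0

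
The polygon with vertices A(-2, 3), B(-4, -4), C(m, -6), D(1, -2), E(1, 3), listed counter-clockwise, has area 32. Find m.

The doubled signed area Σ (x_i y_{i+1} − x_{i+1} y_i) is linear in m.
With m=0 it equals 64; the coefficient of m is 2 (from the two edges through C).
So 2·m + 64 = 2·32 = 64 ⇒ m = 0.

0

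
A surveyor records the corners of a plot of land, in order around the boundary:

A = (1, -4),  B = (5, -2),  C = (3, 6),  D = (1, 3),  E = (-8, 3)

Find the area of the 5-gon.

56.5

Apply the surveyor's formula: 2A = Σ (x_i·y_{i+1} − x_{i+1}·y_i), indices taken mod 5.
Σ = (18) + (36) + (3) + (27) + (29) = 113
Area = |Σ|/2 = 56.5.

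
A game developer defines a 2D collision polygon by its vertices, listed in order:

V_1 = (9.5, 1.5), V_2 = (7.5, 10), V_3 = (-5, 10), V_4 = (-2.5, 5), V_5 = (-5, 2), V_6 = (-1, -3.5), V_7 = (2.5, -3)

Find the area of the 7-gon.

Apply Gauss's area formula: 2A = Σ (x_i·y_{i+1} − x_{i+1}·y_i), indices taken mod 7.
Σ = (83.75) + (125) + (0) + (20) + (19.5) + (11.75) + (32.25) = 292.25
Area = |Σ|/2 = 146.125.

146.125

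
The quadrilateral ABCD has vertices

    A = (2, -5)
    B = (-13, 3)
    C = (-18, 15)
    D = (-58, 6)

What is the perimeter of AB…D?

|AB| = √((-15)² + (8)²) = √289 = 17
|BC| = √((-5)² + (12)²) = √169 = 13
|CD| = √((-40)² + (-9)²) = √1681 = 41
|DA| = √((60)² + (-11)²) = √3721 = 61
Perimeter = 17 + 13 + 41 + 61 = 132.

132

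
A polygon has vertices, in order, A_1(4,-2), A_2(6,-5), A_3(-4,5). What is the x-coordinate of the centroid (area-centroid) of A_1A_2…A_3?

Apply Gauss's area formula. First the cross-terms c_i = x_i·y_{i+1} − x_{i+1}·y_i:
  -8, 10, -12  ⇒  2A = -10, A = -5.
Then Σ (x_i + x_{i+1})·c_i = -60, so x̄ = -60 / (6·(-5)) = 2.

2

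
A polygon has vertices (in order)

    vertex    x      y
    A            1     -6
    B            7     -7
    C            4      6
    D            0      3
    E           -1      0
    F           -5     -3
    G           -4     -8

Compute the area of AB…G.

91.5

Σ = (35) + (70) + (12) + (3) + (3) + (28) + (32) = 183
Area = |Σ|/2 = 91.5.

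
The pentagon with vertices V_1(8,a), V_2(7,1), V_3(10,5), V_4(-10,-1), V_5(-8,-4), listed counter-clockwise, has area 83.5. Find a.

Write out the shoelace sum; only the two edges meeting at V_1 involve a:
2·Area = [((-8)·a − 8·(-4)) + (8·1 − 7·a)] + 97
       = -15·a + 137 = 167
⇒ a = -2.

-2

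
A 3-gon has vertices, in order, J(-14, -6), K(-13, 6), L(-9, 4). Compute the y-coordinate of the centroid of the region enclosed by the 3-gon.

4/3

Apply the shoelace (surveyor's) formula. First the cross-terms c_i = x_i·y_{i+1} − x_{i+1}·y_i:
  -162, 2, 110  ⇒  2A = -50, A = -25.
Then Σ (y_i + y_{i+1})·c_i = -200, so ȳ = -200 / (6·(-25)) = 4/3.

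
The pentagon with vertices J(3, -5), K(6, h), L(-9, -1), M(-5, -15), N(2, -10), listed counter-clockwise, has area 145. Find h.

Write out the shoelace sum; only the two edges meeting at K involve h:
2·Area = [(3·h − 6·(-5)) + (6·(-1) − (-9)·h)] + 230
       = 12·h + 254 = 290
⇒ h = 3.

3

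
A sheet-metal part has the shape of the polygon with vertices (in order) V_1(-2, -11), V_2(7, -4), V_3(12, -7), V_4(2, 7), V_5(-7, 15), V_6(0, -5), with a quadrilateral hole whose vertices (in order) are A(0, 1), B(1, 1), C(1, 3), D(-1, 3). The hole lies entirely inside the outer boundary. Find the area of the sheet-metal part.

140

Outer boundary:
Apply the surveyor's formula: 2A = Σ (x_i·y_{i+1} − x_{i+1}·y_i), indices taken mod 6.
V_1→V_2: (-2)(-4) − (7)(-11) = 85
V_2→V_3: (7)(-7) − (12)(-4) = -1
V_3→V_4: (12)(7) − (2)(-7) = 98
V_4→V_5: (2)(15) − (-7)(7) = 79
V_5→V_6: (-7)(-5) − (0)(15) = 35
V_6→V_1: (0)(-11) − (-2)(-5) = -10
Σ = 286
Area = |Σ|/2 = 143.
Hole:
Apply the surveyor's formula: 2A = Σ (x_i·y_{i+1} − x_{i+1}·y_i), indices taken mod 4.
Σ = (-1) + (2) + (6) + (-1) = 6
Area = |Σ|/2 = 3.
Net area = 143 − 3 = 140.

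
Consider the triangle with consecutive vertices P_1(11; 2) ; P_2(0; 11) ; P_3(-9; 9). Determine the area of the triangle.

51.5

Apply the surveyor's formula: 2A = Σ (x_i·y_{i+1} − x_{i+1}·y_i), indices taken mod 3.
P_1→P_2: (11)(11) − (0)(2) = 121
P_2→P_3: (0)(9) − (-9)(11) = 99
P_3→P_1: (-9)(2) − (11)(9) = -117
Σ = 103
Area = |Σ|/2 = 51.5.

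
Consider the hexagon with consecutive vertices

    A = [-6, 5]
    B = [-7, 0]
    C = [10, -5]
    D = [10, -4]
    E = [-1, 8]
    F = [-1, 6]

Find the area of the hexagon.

94.5

Apply the shoelace formula: 2A = Σ (x_i·y_{i+1} − x_{i+1}·y_i), indices taken mod 6.
A→B: (-6)(0) − (-7)(5) = 35
B→C: (-7)(-5) − (10)(0) = 35
C→D: (10)(-4) − (10)(-5) = 10
D→E: (10)(8) − (-1)(-4) = 76
E→F: (-1)(6) − (-1)(8) = 2
F→A: (-1)(5) − (-6)(6) = 31
Σ = 189
Area = |Σ|/2 = 94.5.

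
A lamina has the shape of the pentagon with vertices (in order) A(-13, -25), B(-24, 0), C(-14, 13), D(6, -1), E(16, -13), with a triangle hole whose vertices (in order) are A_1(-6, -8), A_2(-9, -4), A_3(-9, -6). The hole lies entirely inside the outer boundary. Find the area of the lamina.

800.5

Outer boundary:
A→B: (-13)(0) − (-24)(-25) = -600
B→C: (-24)(13) − (-14)(0) = -312
C→D: (-14)(-1) − (6)(13) = -64
D→E: (6)(-13) − (16)(-1) = -62
E→A: (16)(-25) − (-13)(-13) = -569
Σ = -1607
Area = |Σ|/2 = 803.5.
Hole:
A_1→A_2: (-6)(-4) − (-9)(-8) = -48
A_2→A_3: (-9)(-6) − (-9)(-4) = 18
A_3→A_1: (-9)(-8) − (-6)(-6) = 36
Σ = 6
Area = |Σ|/2 = 3.
Net area = 803.5 − 3 = 800.5.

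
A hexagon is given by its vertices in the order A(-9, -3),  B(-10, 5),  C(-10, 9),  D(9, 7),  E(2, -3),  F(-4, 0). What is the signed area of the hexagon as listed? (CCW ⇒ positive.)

-153.5

Apply Gauss's area formula: 2A = Σ (x_i·y_{i+1} − x_{i+1}·y_i), indices taken mod 6.
Cross-terms: -75, -40, -151, -41, -12, 12  ⇒  Σ = -307
Signed area = Σ/2 = -153.5 (negative ⇒ clockwise traversal).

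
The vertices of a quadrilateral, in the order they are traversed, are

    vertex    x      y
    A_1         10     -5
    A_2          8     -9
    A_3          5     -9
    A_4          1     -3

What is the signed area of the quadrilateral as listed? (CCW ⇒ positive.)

Cross-terms: -50, -27, -6, 25  ⇒  Σ = -58
Signed area = Σ/2 = -29 (negative ⇒ clockwise traversal).

-29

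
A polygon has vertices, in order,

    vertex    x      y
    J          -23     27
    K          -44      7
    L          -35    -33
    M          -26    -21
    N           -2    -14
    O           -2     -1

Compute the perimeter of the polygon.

|JK| = √((-21)² + (-20)²) = √841 = 29
|KL| = √((9)² + (-40)²) = √1681 = 41
|LM| = √((9)² + (12)²) = √225 = 15
|MN| = √((24)² + (7)²) = √625 = 25
|NO| = √((0)² + (13)²) = √169 = 13
|OJ| = √((-21)² + (28)²) = √1225 = 35
Perimeter = 29 + 41 + 15 + 25 + 13 + 35 = 158.

158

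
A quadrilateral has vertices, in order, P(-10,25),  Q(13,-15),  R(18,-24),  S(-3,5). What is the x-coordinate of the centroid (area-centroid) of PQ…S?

11/6

Apply the surveyor's formula. First the cross-terms c_i = x_i·y_{i+1} − x_{i+1}·y_i:
  -175, -42, 18, -25  ⇒  2A = -224, A = -112.
Then Σ (x_i + x_{i+1})·c_i = -1232, so x̄ = -1232 / (6·(-112)) = 11/6.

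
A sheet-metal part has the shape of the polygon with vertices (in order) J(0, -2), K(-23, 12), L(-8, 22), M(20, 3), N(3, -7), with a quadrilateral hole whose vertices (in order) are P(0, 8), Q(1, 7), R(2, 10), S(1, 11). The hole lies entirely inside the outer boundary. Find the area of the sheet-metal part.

Outer boundary:
Apply the shoelace formula: 2A = Σ (x_i·y_{i+1} − x_{i+1}·y_i), indices taken mod 5.
Σ = (-46) + (-410) + (-464) + (-149) + (-6) = -1075
Area = |Σ|/2 = 537.5.
Hole:
Cross-terms: -8, -4, 12, 8  ⇒  Σ = 8
Area = |Σ|/2 = 4.
Net area = 537.5 − 4 = 533.5.

533.5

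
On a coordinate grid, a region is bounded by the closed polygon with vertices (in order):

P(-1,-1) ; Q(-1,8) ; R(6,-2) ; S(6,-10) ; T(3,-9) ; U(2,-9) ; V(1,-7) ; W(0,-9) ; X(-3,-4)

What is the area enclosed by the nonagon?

Apply Gauss's area formula: 2A = Σ (x_i·y_{i+1} − x_{i+1}·y_i), indices taken mod 9.
Σ = (-9) + (-46) + (-48) + (-24) + (-9) + (-5) + (-9) + (-27) + (-1) = -178
Area = |Σ|/2 = 89.

89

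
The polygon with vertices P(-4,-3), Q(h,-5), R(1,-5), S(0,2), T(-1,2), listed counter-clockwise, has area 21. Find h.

-1

Write out the shoelace sum; only the two edges meeting at Q involve h:
2·Area = [((-4)·(-5) − h·(-3)) + (h·(-5) − 1·(-5))] + 15
       = -2·h + 40 = 42
⇒ h = -1.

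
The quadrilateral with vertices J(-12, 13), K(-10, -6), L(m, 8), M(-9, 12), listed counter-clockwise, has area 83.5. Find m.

The doubled signed area Σ (x_i y_{i+1} − x_{i+1} y_i) is linear in m.
With m=0 it equals 221; the coefficient of m is 18 (from the two edges through L).
So 18·m + 221 = 2·83.5 = 167 ⇒ m = -3.

-3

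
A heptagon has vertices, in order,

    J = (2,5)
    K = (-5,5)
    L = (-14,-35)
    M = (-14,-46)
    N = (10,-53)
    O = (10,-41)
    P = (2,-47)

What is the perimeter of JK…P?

158

|JK| = √((-7)² + (0)²) = √49 = 7
|KL| = √((-9)² + (-40)²) = √1681 = 41
|LM| = √((0)² + (-11)²) = √121 = 11
|MN| = √((24)² + (-7)²) = √625 = 25
|NO| = √((0)² + (12)²) = √144 = 12
|OP| = √((-8)² + (-6)²) = √100 = 10
|PJ| = √((0)² + (52)²) = √2704 = 52
Perimeter = 7 + 41 + 11 + 25 + 12 + 10 + 52 = 158.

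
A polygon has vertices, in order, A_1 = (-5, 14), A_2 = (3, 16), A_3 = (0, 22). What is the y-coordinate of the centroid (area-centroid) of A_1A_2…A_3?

Apply the shoelace formula. First the cross-terms c_i = x_i·y_{i+1} − x_{i+1}·y_i:
  -122, 66, 110  ⇒  2A = 54, A = 27.
Then Σ (y_i + y_{i+1})·c_i = 2808, so ȳ = 2808 / (6·27) = 52/3.

52/3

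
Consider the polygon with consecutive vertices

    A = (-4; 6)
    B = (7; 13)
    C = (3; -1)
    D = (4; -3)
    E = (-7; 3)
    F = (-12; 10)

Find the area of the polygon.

A→B: (-4)(13) − (7)(6) = -94
B→C: (7)(-1) − (3)(13) = -46
C→D: (3)(-3) − (4)(-1) = -5
D→E: (4)(3) − (-7)(-3) = -9
E→F: (-7)(10) − (-12)(3) = -34
F→A: (-12)(6) − (-4)(10) = -32
Σ = -220
Area = |Σ|/2 = 110.

110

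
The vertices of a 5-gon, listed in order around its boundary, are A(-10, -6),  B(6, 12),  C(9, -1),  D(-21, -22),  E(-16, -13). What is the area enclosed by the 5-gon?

265

Cross-terms: -84, -114, -219, -79, -34  ⇒  Σ = -530
Area = |Σ|/2 = 265.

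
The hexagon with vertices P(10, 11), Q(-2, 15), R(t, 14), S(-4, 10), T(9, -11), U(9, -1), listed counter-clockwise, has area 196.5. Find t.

Write out the shoelace sum; only the two edges meeting at R involve t:
2·Area = [((-2)·14 − t·15) + (t·10 − (-4)·14)] + 325
       = -5·t + 353 = 393
⇒ t = -8.

-8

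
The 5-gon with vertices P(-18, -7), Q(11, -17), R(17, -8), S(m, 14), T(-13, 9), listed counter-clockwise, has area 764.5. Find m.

16

The doubled signed area Σ (x_i y_{i+1} − x_{i+1} y_i) is linear in m.
With m=0 it equals 1257; the coefficient of m is 17 (from the two edges through S).
So 17·m + 1257 = 2·764.5 = 1529 ⇒ m = 16.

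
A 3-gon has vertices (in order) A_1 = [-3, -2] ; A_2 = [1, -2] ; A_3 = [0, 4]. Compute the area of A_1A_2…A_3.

12

Apply the shoelace formula: 2A = Σ (x_i·y_{i+1} − x_{i+1}·y_i), indices taken mod 3.
A_1→A_2: (-3)(-2) − (1)(-2) = 8
A_2→A_3: (1)(4) − (0)(-2) = 4
A_3→A_1: (0)(-2) − (-3)(4) = 12
Σ = 24
Area = |Σ|/2 = 12.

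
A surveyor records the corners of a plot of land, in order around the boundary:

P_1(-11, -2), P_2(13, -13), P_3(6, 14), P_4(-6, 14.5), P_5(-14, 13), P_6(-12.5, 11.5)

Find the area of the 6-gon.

439

P_1→P_2: (-11)(-13) − (13)(-2) = 169
P_2→P_3: (13)(14) − (6)(-13) = 260
P_3→P_4: (6)(14.5) − (-6)(14) = 171
P_4→P_5: (-6)(13) − (-14)(14.5) = 125
P_5→P_6: (-14)(11.5) − (-12.5)(13) = 1.5
P_6→P_1: (-12.5)(-2) − (-11)(11.5) = 151.5
Σ = 878
Area = |Σ|/2 = 439.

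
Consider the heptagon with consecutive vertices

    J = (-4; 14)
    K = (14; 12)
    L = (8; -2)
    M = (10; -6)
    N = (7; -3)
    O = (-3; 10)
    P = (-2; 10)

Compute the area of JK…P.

Apply Gauss's area formula: 2A = Σ (x_i·y_{i+1} − x_{i+1}·y_i), indices taken mod 7.
Σ = (-244) + (-124) + (-28) + (12) + (61) + (-10) + (12) = -321
Area = |Σ|/2 = 160.5.

160.5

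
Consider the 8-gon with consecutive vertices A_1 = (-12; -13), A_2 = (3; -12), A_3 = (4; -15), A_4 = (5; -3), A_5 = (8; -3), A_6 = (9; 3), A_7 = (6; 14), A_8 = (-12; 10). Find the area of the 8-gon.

460.5

Cross-terms: 183, 3, 63, 9, 51, 108, 228, 276  ⇒  Σ = 921
Area = |Σ|/2 = 460.5.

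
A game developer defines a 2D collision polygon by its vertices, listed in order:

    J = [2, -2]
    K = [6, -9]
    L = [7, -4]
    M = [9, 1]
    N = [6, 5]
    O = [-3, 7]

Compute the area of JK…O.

J→K: (2)(-9) − (6)(-2) = -6
K→L: (6)(-4) − (7)(-9) = 39
L→M: (7)(1) − (9)(-4) = 43
M→N: (9)(5) − (6)(1) = 39
N→O: (6)(7) − (-3)(5) = 57
O→J: (-3)(-2) − (2)(7) = -8
Σ = 164
Area = |Σ|/2 = 82.

82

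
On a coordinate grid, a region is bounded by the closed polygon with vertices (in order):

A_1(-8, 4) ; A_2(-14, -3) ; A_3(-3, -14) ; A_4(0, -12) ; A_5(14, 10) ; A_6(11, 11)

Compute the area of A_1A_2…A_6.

Σ = (80) + (187) + (36) + (168) + (44) + (132) = 647
Area = |Σ|/2 = 323.5.

323.5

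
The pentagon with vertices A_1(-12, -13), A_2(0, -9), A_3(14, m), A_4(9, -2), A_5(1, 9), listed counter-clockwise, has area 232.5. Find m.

The doubled signed area Σ (x_i y_{i+1} − x_{i+1} y_i) is linear in m.
With m=0 it equals 384; the coefficient of m is -9 (from the two edges through A_3).
So -9·m + 384 = 2·232.5 = 465 ⇒ m = -9.

-9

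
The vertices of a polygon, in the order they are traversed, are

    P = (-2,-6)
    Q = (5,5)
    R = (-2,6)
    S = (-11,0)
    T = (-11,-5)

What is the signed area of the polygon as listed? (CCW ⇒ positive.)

Apply the shoelace (surveyor's) formula: 2A = Σ (x_i·y_{i+1} − x_{i+1}·y_i), indices taken mod 5.
P→Q: (-2)(5) − (5)(-6) = 20
Q→R: (5)(6) − (-2)(5) = 40
R→S: (-2)(0) − (-11)(6) = 66
S→T: (-11)(-5) − (-11)(0) = 55
T→P: (-11)(-6) − (-2)(-5) = 56
Σ = 237
Signed area = Σ/2 = 118.5 (positive ⇒ counter-clockwise traversal).

118.5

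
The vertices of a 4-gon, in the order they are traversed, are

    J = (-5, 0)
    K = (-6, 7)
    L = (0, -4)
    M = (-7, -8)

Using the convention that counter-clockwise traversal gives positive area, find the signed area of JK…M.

-39.5

Apply the surveyor's formula: 2A = Σ (x_i·y_{i+1} − x_{i+1}·y_i), indices taken mod 4.
Σ = (-35) + (24) + (-28) + (-40) = -79
Signed area = Σ/2 = -39.5 (negative ⇒ clockwise traversal).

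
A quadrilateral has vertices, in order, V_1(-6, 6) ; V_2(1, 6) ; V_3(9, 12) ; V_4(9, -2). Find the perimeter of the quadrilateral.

48

|V_1V_2| = √((7)² + (0)²) = √49 = 7
|V_2V_3| = √((8)² + (6)²) = √100 = 10
|V_3V_4| = √((0)² + (-14)²) = √196 = 14
|V_4V_1| = √((-15)² + (8)²) = √289 = 17
Perimeter = 7 + 10 + 14 + 17 = 48.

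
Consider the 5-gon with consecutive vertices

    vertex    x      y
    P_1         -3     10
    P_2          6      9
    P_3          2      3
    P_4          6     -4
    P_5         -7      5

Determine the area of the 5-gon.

Apply the surveyor's formula: 2A = Σ (x_i·y_{i+1} − x_{i+1}·y_i), indices taken mod 5.
Cross-terms: -87, 0, -26, 2, -55  ⇒  Σ = -166
Area = |Σ|/2 = 83.

83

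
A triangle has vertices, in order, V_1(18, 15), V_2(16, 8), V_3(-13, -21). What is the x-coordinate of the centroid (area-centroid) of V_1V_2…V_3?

Apply the shoelace formula. First the cross-terms c_i = x_i·y_{i+1} − x_{i+1}·y_i:
  -96, -232, 183  ⇒  2A = -145, A = -72.5.
Then Σ (x_i + x_{i+1})·c_i = -3045, so x̄ = -3045 / (6·(-72.5)) = 7.

7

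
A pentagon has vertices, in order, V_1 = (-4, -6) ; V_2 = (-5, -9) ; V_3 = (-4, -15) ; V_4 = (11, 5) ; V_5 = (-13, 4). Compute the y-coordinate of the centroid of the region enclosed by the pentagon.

-187/131

Apply the shoelace (surveyor's) formula. First the cross-terms c_i = x_i·y_{i+1} − x_{i+1}·y_i:
  6, 39, 145, 109, 94  ⇒  2A = 393, A = 196.5.
Then Σ (y_i + y_{i+1})·c_i = -1683, so ȳ = -1683 / (6·196.5) = -187/131.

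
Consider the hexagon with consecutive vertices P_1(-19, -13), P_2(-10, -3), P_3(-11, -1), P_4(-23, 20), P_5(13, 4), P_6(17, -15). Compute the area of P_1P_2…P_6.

730

Apply the shoelace formula: 2A = Σ (x_i·y_{i+1} − x_{i+1}·y_i), indices taken mod 6.
Σ = (-73) + (-23) + (-243) + (-352) + (-263) + (-506) = -1460
Area = |Σ|/2 = 730.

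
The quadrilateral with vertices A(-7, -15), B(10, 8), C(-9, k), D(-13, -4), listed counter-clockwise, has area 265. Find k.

7

The doubled signed area Σ (x_i y_{i+1} − x_{i+1} y_i) is linear in k.
With k=0 it equals 369; the coefficient of k is 23 (from the two edges through C).
So 23·k + 369 = 2·265 = 530 ⇒ k = 7.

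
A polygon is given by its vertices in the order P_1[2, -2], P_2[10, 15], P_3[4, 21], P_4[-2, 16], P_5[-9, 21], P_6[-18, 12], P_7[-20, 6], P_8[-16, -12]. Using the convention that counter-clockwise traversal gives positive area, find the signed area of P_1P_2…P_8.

601

Apply the shoelace (surveyor's) formula: 2A = Σ (x_i·y_{i+1} − x_{i+1}·y_i), indices taken mod 8.
Cross-terms: 50, 150, 106, 102, 270, 132, 336, 56  ⇒  Σ = 1202
Signed area = Σ/2 = 601 (positive ⇒ counter-clockwise traversal).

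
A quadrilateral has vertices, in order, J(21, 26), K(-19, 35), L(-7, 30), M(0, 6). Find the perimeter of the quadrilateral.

|JK| = √((-40)² + (9)²) = √1681 = 41
|KL| = √((12)² + (-5)²) = √169 = 13
|LM| = √((7)² + (-24)²) = √625 = 25
|MJ| = √((21)² + (20)²) = √841 = 29
Perimeter = 41 + 13 + 25 + 29 = 108.

108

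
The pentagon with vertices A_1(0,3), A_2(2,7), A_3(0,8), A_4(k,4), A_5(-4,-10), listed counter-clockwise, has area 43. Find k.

-4

The doubled signed area Σ (x_i y_{i+1} − x_{i+1} y_i) is linear in k.
With k=0 it equals 14; the coefficient of k is -18 (from the two edges through A_4).
So -18·k + 14 = 2·43 = 86 ⇒ k = -4.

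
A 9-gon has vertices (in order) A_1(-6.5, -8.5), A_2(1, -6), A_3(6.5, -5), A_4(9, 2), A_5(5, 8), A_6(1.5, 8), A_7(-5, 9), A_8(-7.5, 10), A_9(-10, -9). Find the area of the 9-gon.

Apply Gauss's area formula: 2A = Σ (x_i·y_{i+1} − x_{i+1}·y_i), indices taken mod 9.
Σ = (47.5) + (34) + (58) + (62) + (28) + (53.5) + (17.5) + (167.5) + (26.5) = 494.5
Area = |Σ|/2 = 247.25.

247.25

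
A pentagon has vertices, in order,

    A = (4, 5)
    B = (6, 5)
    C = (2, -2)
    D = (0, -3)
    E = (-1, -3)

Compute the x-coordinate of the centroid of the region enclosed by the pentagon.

Apply the shoelace (surveyor's) formula. First the cross-terms c_i = x_i·y_{i+1} − x_{i+1}·y_i:
  -10, -22, -6, -3, 7  ⇒  2A = -34, A = -17.
Then Σ (x_i + x_{i+1})·c_i = -264, so x̄ = -264 / (6·(-17)) = 44/17.

44/17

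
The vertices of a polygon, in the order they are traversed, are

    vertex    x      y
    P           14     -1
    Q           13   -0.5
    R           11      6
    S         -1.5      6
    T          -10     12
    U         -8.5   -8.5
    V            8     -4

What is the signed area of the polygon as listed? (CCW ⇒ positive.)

271.75

Apply Gauss's area formula: 2A = Σ (x_i·y_{i+1} − x_{i+1}·y_i), indices taken mod 7.
Cross-terms: 6, 83.5, 75, 42, 187, 102, 48  ⇒  Σ = 543.5
Signed area = Σ/2 = 271.75 (positive ⇒ counter-clockwise traversal).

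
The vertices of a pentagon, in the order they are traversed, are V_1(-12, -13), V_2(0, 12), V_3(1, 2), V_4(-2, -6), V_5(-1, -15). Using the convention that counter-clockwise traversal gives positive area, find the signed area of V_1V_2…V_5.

-150.5

Apply Gauss's area formula: 2A = Σ (x_i·y_{i+1} − x_{i+1}·y_i), indices taken mod 5.
Σ = (-144) + (-12) + (-2) + (24) + (-167) = -301
Signed area = Σ/2 = -150.5 (negative ⇒ clockwise traversal).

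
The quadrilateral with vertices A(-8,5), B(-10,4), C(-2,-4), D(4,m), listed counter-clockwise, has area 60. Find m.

3

Write out the shoelace sum; only the two edges meeting at D involve m:
2·Area = [((-2)·m − 4·(-4)) + (4·5 − (-8)·m)] + 66
       = 6·m + 102 = 120
⇒ m = 3.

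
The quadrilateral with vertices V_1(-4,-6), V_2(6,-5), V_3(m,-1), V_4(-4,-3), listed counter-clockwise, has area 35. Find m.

The doubled signed area Σ (x_i y_{i+1} − x_{i+1} y_i) is linear in m.
With m=0 it equals 58; the coefficient of m is 2 (from the two edges through V_3).
So 2·m + 58 = 2·35 = 70 ⇒ m = 6.

6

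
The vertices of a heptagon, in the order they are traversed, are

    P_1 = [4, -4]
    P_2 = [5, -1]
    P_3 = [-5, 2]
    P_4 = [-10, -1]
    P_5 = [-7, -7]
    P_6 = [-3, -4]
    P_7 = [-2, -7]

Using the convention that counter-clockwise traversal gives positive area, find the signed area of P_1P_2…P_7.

82.5

Apply the shoelace formula: 2A = Σ (x_i·y_{i+1} − x_{i+1}·y_i), indices taken mod 7.
Cross-terms: 16, 5, 25, 63, 7, 13, 36  ⇒  Σ = 165
Signed area = Σ/2 = 82.5 (positive ⇒ counter-clockwise traversal).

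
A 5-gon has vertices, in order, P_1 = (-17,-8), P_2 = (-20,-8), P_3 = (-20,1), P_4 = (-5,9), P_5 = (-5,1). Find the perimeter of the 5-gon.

|P_1P_2| = √((-3)² + (0)²) = √9 = 3
|P_2P_3| = √((0)² + (9)²) = √81 = 9
|P_3P_4| = √((15)² + (8)²) = √289 = 17
|P_4P_5| = √((0)² + (-8)²) = √64 = 8
|P_5P_1| = √((-12)² + (-9)²) = √225 = 15
Perimeter = 3 + 9 + 17 + 8 + 15 = 52.

52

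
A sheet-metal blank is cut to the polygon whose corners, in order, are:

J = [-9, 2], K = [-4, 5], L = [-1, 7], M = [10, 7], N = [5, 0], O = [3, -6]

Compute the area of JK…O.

125

Apply the surveyor's formula: 2A = Σ (x_i·y_{i+1} − x_{i+1}·y_i), indices taken mod 6.
J→K: (-9)(5) − (-4)(2) = -37
K→L: (-4)(7) − (-1)(5) = -23
L→M: (-1)(7) − (10)(7) = -77
M→N: (10)(0) − (5)(7) = -35
N→O: (5)(-6) − (3)(0) = -30
O→J: (3)(2) − (-9)(-6) = -48
Σ = -250
Area = |Σ|/2 = 125.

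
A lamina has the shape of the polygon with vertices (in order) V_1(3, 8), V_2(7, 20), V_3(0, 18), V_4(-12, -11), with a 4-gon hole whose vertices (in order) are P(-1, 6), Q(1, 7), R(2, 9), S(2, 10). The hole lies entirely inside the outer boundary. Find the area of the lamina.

138.5

Outer boundary:
Σ = (4) + (126) + (216) + (-63) = 283
Area = |Σ|/2 = 141.5.
Hole:
Apply Gauss's area formula: 2A = Σ (x_i·y_{i+1} − x_{i+1}·y_i), indices taken mod 4.
P→Q: (-1)(7) − (1)(6) = -13
Q→R: (1)(9) − (2)(7) = -5
R→S: (2)(10) − (2)(9) = 2
S→P: (2)(6) − (-1)(10) = 22
Σ = 6
Area = |Σ|/2 = 3.
Net area = 141.5 − 3 = 138.5.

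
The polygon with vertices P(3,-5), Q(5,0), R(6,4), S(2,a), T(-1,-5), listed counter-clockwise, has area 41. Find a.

5

The doubled signed area Σ (x_i y_{i+1} − x_{i+1} y_i) is linear in a.
With a=0 it equals 47; the coefficient of a is 7 (from the two edges through S).
So 7·a + 47 = 2·41 = 82 ⇒ a = 5.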